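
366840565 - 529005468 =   -  162164903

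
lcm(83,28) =2324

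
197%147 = 50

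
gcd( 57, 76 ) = 19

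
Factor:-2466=-2^1*3^2*137^1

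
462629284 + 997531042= 1460160326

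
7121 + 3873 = 10994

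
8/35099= 8/35099 = 0.00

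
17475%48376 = 17475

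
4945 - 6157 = - 1212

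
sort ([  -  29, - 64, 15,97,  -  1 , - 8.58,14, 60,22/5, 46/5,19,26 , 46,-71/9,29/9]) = [ - 64, - 29,-8.58, - 71/9, - 1, 29/9,22/5,46/5,  14 , 15, 19 , 26,46, 60, 97]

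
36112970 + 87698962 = 123811932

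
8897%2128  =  385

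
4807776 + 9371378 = 14179154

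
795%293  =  209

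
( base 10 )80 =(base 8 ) 120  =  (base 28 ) 2o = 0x50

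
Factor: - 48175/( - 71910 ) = 2^( - 1 ) * 3^(- 2 )*  5^1*17^(  -  1 )*41^1= 205/306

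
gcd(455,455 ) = 455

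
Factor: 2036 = 2^2*509^1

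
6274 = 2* 3137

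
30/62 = 15/31 = 0.48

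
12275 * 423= 5192325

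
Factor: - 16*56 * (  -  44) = 2^9*7^1*11^1= 39424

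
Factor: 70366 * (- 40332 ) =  - 2^3*3^1  *  151^1 * 233^1*3361^1 = -2838001512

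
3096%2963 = 133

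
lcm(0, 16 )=0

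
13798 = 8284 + 5514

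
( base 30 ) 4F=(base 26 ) 55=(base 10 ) 135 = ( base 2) 10000111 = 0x87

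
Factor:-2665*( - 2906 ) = 2^1 * 5^1*13^1*41^1*1453^1=7744490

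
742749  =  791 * 939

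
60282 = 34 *1773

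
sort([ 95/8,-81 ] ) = [  -  81, 95/8]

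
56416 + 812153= 868569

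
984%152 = 72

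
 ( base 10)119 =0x77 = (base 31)3q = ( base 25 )4j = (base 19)65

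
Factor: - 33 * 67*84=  - 185724 = - 2^2  *  3^2*7^1*11^1 *67^1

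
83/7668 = 83/7668 = 0.01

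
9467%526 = 525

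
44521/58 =44521/58= 767.60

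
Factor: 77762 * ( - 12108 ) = - 941542296 = - 2^3 * 3^1 * 59^1*659^1*1009^1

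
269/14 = 269/14 = 19.21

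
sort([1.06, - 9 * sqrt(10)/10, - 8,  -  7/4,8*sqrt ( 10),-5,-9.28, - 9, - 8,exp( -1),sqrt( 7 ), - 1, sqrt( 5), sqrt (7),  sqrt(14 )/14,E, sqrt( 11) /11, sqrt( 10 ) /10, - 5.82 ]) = [ -9.28, - 9, - 8, - 8, - 5.82, - 5,-9*  sqrt( 10)/10,  -  7/4, - 1 , sqrt( 14 )/14,sqrt( 11)/11,sqrt(10)/10,exp( - 1) , 1.06,sqrt (5) , sqrt( 7 ),sqrt( 7),E, 8*  sqrt( 10)] 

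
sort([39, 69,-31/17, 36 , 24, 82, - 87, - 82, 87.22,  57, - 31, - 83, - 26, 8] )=[ - 87 , - 83, - 82, - 31, - 26, - 31/17,8, 24,  36, 39,57, 69 , 82, 87.22]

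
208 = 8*26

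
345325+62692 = 408017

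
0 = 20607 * 0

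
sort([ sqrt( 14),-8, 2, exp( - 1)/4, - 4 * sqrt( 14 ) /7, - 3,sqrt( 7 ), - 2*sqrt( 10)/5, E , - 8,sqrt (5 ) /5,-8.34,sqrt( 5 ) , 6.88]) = [-8.34, - 8,-8, - 3, - 4*sqrt( 14 )/7, - 2 * sqrt(10)/5,exp( - 1 ) /4,  sqrt ( 5)/5,2,sqrt(5 ) , sqrt(7),E,sqrt (14 ), 6.88]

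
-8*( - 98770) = 790160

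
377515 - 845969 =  -468454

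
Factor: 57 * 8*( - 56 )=- 2^6*3^1*7^1*19^1 = - 25536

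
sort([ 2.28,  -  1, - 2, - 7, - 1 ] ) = [ - 7, - 2, - 1,  -  1,2.28 ]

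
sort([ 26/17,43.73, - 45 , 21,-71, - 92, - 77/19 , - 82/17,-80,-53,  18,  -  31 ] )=[ - 92, - 80, - 71 , - 53, - 45, -31 , -82/17, - 77/19,26/17,18, 21,  43.73 ]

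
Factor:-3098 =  - 2^1 * 1549^1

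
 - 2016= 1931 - 3947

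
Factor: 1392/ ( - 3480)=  - 2/5 = - 2^1*5^( - 1)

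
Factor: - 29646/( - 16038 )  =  3^(-1)*11^( - 1)*61^1 = 61/33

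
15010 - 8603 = 6407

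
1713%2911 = 1713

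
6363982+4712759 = 11076741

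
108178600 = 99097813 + 9080787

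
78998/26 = 39499/13 = 3038.38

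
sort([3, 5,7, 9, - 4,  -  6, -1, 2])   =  [ - 6, - 4, - 1,2, 3, 5, 7, 9]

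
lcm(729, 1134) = 10206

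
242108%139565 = 102543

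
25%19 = 6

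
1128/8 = 141 = 141.00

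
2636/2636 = 1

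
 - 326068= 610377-936445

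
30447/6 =5074+ 1/2 = 5074.50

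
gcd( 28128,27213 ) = 3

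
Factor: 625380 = 2^2*3^1*5^1*7^1*1489^1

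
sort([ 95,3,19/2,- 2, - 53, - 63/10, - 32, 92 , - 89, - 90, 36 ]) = [  -  90 , - 89, - 53, - 32, - 63/10, - 2,3, 19/2, 36,92,  95 ] 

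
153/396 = 17/44 = 0.39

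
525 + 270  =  795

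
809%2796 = 809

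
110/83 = 110/83 = 1.33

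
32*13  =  416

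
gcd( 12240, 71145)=765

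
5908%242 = 100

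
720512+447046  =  1167558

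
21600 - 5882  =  15718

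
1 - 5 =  - 4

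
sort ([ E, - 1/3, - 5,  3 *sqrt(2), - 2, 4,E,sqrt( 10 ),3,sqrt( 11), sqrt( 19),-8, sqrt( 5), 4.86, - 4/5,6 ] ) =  [ - 8, -5, - 2, - 4/5,  -  1/3, sqrt ( 5 ), E,E, 3,sqrt(10),sqrt( 11 ), 4,3*sqrt(2), sqrt( 19 ),4.86, 6 ]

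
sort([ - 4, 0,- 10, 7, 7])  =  [- 10 ,  -  4,0, 7, 7]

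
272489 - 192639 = 79850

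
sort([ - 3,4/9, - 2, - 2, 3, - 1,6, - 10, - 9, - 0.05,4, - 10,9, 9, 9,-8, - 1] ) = [ - 10, - 10, - 9, - 8,-3, -2, - 2,-1, - 1, - 0.05,4/9,3, 4, 6, 9, 9 , 9]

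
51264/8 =6408 = 6408.00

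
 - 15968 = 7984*( - 2)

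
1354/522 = 677/261 = 2.59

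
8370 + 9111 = 17481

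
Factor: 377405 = 5^1*7^1*41^1*263^1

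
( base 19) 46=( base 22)3G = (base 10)82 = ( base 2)1010010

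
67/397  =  67/397 = 0.17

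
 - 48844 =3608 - 52452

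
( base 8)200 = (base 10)128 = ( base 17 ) 79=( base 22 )5I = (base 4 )2000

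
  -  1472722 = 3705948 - 5178670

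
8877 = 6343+2534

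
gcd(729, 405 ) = 81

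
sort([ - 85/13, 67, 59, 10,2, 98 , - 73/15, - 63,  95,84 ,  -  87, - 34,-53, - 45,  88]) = [ -87,-63 , - 53, - 45, - 34 ,-85/13, - 73/15, 2 , 10,59,67, 84, 88,  95, 98 ]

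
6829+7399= 14228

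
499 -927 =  - 428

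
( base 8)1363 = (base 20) 1hf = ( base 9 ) 1028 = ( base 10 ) 755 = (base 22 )1C7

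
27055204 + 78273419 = 105328623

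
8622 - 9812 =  - 1190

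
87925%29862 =28201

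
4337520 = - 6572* ( - 660 )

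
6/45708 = 1/7618 = 0.00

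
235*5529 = 1299315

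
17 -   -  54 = 71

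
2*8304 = 16608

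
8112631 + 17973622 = 26086253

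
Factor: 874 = 2^1 * 19^1*23^1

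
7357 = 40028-32671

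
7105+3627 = 10732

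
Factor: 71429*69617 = 43^1*1619^1*71429^1 = 4972672693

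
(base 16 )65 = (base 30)3b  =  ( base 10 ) 101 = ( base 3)10202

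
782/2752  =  391/1376 = 0.28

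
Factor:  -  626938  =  -2^1*13^1 * 24113^1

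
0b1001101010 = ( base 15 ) 2b3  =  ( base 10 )618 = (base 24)11i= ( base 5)4433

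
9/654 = 3/218 = 0.01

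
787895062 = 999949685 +- 212054623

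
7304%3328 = 648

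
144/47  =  144/47 =3.06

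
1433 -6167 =-4734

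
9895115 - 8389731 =1505384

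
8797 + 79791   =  88588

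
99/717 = 33/239= 0.14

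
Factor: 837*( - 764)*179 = -114464772=- 2^2*3^3*31^1*179^1*191^1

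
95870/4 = 23967 + 1/2 = 23967.50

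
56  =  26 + 30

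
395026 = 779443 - 384417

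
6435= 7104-669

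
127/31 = 4 + 3/31 = 4.10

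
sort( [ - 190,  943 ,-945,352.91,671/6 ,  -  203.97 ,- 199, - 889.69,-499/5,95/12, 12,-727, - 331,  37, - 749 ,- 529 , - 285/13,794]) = [ - 945, - 889.69,  -  749,  -  727,  -  529, - 331, - 203.97, - 199,  -  190,- 499/5, - 285/13, 95/12,12,37 , 671/6,352.91, 794,943]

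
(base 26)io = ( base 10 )492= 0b111101100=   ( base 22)108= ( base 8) 754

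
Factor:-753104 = -2^4*11^2 * 389^1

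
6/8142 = 1/1357 = 0.00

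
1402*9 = 12618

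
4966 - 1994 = 2972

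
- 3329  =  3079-6408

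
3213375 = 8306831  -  5093456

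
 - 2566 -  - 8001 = 5435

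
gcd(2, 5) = 1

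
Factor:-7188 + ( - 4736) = -2^2*11^1*271^1 = - 11924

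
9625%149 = 89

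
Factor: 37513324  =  2^2*397^1 * 23623^1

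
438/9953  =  438/9953 = 0.04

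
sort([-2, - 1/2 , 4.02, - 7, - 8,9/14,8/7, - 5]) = [ - 8, - 7,-5, - 2, - 1/2, 9/14 , 8/7, 4.02 ]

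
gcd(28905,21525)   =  615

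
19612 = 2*9806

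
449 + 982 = 1431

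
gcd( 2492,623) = 623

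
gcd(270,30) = 30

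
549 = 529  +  20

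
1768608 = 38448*46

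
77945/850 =91+7/10 = 91.70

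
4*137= 548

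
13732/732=3433/183 =18.76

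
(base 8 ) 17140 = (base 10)7776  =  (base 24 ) dc0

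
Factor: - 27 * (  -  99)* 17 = 45441= 3^5 * 11^1*17^1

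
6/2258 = 3/1129 = 0.00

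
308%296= 12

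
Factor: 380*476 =2^4*5^1*7^1 *17^1*19^1 = 180880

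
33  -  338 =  - 305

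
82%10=2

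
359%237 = 122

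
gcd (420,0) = 420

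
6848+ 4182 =11030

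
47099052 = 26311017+20788035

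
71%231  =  71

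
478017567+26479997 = 504497564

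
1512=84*18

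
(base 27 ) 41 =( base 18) 61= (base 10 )109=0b1101101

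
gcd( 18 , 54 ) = 18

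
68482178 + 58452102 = 126934280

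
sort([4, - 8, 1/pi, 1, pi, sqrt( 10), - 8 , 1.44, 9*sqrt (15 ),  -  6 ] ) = [-8, - 8, - 6,1/pi,1, 1.44, pi, sqrt(  10 ) , 4, 9*sqrt(15)] 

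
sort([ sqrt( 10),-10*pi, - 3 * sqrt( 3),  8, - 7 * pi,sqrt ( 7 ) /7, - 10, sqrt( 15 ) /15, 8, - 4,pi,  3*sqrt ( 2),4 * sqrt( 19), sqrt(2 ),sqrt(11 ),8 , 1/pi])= [-10*pi, -7*pi , - 10 , - 3*sqrt( 3),-4,sqrt( 15)/15, 1/pi , sqrt( 7) /7,sqrt( 2 ) , pi , sqrt(10 ),sqrt( 11 ), 3* sqrt(2),8, 8,8, 4*sqrt( 19 ) ] 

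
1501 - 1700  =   - 199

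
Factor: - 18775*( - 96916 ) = 1819597900 = 2^2*5^2 *751^1 * 24229^1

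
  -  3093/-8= 3093/8= 386.62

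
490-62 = 428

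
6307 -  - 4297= 10604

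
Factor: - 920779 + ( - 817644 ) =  - 1738423 = - 1738423^1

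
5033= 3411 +1622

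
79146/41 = 1930+16/41  =  1930.39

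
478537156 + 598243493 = 1076780649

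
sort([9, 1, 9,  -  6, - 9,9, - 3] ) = [ - 9,- 6, - 3,1 , 9, 9, 9 ] 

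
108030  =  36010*3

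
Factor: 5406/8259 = 1802/2753 = 2^1*17^1 * 53^1*2753^(-1)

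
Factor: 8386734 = 2^1*3^1*883^1*1583^1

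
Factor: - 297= - 3^3*11^1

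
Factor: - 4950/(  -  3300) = 3/2 = 2^ ( - 1)*3^1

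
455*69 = 31395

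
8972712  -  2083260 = 6889452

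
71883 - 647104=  - 575221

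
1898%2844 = 1898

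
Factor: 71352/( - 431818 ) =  - 2^2*3^2 *991^1 * 215909^( - 1) =- 35676/215909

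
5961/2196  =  2 + 523/732 = 2.71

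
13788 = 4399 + 9389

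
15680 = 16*980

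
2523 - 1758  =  765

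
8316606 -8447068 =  -130462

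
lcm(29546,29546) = 29546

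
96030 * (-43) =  - 4129290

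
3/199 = 3/199 = 0.02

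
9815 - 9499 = 316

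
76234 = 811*94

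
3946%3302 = 644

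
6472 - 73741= - 67269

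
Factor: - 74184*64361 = -4774556424 =-2^3*3^1*11^2*281^1*5851^1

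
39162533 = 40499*967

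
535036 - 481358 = 53678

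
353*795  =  280635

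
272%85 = 17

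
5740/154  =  37 + 3/11 = 37.27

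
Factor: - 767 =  - 13^1* 59^1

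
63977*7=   447839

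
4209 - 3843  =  366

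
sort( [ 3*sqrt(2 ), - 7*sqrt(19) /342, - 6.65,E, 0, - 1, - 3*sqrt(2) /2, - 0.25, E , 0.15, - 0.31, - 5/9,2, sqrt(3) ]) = [ - 6.65 , - 3*sqrt(2 ) /2, - 1  , - 5/9, - 0.31, - 0.25, - 7*sqrt( 19 ) /342, 0, 0.15, sqrt( 3 ), 2, E, E,  3*sqrt ( 2 ) ] 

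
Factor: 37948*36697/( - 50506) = - 2^1*53^1*179^1 *25253^( -1)*36697^1 = - 696288878/25253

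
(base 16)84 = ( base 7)246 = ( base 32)44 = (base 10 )132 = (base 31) 48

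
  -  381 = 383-764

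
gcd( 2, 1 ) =1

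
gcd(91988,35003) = 29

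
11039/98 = 112 + 9/14 = 112.64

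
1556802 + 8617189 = 10173991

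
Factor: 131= 131^1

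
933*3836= 3578988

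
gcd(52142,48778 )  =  1682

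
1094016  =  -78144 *( - 14 )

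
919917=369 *2493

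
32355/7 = 32355/7  =  4622.14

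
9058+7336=16394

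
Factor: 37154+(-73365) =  - 7^2*739^1 = - 36211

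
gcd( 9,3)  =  3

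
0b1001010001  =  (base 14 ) 305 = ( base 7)1505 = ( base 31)J4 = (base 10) 593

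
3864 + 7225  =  11089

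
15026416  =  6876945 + 8149471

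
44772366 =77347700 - 32575334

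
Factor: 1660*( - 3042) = -5049720 = - 2^3*3^2*5^1*13^2*83^1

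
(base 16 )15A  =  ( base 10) 346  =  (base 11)295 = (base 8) 532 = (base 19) I4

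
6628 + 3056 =9684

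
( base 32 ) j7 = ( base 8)1147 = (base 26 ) nh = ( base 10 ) 615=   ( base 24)11F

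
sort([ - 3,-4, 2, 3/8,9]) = [ - 4,-3, 3/8, 2,  9]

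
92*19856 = 1826752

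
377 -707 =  - 330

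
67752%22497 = 261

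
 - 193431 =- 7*27633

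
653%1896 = 653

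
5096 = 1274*4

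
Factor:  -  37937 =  -59^1*643^1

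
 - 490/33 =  - 15 + 5/33 = -14.85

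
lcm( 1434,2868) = 2868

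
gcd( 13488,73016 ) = 8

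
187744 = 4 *46936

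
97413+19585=116998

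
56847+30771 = 87618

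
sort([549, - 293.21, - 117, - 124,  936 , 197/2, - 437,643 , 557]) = [ - 437, - 293.21, - 124, - 117,197/2, 549,  557,  643,936 ] 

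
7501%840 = 781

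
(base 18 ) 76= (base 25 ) 57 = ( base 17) 7D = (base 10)132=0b10000100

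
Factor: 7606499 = 7606499^1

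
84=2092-2008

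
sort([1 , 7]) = [ 1,7] 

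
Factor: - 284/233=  - 2^2*71^1*233^(-1 ) 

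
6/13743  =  2/4581 = 0.00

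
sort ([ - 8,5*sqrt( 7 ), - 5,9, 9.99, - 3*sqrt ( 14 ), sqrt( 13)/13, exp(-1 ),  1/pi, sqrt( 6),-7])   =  [  -  3 * sqrt ( 14),- 8,-7,-5, sqrt( 13 ) /13 , 1/pi, exp ( - 1), sqrt (6), 9,9.99, 5*sqrt(7 ) ] 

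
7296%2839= 1618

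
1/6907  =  1/6907 = 0.00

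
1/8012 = 1/8012 = 0.00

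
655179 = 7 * 93597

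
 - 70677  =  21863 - 92540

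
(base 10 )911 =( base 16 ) 38f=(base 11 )759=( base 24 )1DN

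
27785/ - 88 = -316+23/88 = -  315.74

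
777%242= 51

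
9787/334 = 9787/334 = 29.30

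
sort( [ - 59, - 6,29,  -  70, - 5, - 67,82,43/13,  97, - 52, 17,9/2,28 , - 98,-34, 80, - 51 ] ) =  [ - 98, - 70, - 67, - 59, - 52, - 51,- 34, - 6 , - 5,  43/13,  9/2,17,28,  29,  80  ,  82,97]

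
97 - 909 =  - 812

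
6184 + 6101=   12285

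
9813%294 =111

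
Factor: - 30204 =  - 2^2*3^2*839^1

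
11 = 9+2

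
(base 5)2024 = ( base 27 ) 9l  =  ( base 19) dh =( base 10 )264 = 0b100001000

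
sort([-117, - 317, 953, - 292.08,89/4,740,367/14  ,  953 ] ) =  [ - 317,  -  292.08,-117,89/4 , 367/14,  740, 953, 953 ] 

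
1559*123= 191757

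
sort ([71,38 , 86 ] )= [38, 71,86]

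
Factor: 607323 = 3^1*202441^1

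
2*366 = 732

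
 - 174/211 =-174/211 =- 0.82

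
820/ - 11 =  -820/11 = - 74.55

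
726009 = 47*15447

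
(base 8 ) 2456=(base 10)1326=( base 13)7b0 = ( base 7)3603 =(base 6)10050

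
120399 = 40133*3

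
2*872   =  1744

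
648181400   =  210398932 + 437782468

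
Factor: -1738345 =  - 5^1*7^1*49667^1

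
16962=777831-760869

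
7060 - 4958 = 2102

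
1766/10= 883/5= 176.60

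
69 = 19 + 50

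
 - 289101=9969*( - 29)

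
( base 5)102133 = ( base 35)2rn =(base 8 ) 6532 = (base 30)3NS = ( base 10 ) 3418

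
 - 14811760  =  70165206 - 84976966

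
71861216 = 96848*742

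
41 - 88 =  - 47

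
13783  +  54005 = 67788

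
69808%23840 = 22128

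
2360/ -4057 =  - 1 + 1697/4057  =  - 0.58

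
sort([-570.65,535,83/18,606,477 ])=[- 570.65,83/18,477,535,606 ]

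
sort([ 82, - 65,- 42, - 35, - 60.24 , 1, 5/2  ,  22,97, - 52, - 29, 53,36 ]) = [-65,  -  60.24,  -  52, - 42, - 35,-29,1,5/2,22,36,53,82,97]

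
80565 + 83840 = 164405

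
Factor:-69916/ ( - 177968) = 11/28=2^(-2 )*7^(  -  1 )* 11^1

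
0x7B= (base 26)4j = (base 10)123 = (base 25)4n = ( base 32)3R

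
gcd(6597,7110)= 9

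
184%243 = 184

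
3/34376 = 3/34376 = 0.00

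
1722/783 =574/261 = 2.20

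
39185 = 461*85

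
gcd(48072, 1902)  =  6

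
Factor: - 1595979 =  - 3^2* 7^3*11^1*47^1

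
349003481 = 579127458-230123977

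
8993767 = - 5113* ( - 1759 ) 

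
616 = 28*22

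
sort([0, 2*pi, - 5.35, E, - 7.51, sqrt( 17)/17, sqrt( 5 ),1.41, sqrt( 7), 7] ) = [ - 7.51,  -  5.35, 0, sqrt( 17 )/17,1.41 , sqrt(5),sqrt( 7 ),E, 2  *  pi,  7 ]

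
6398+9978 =16376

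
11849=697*17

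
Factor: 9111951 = 3^2*1012439^1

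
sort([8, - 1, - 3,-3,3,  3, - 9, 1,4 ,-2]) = [- 9, - 3, - 3, - 2,  -  1, 1,  3,3,4 , 8]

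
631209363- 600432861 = 30776502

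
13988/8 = 3497/2 = 1748.50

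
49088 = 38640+10448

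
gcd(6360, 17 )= 1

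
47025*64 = 3009600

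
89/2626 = 89/2626=0.03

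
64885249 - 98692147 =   -  33806898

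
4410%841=205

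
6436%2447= 1542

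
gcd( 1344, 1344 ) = 1344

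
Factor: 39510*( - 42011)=  -  2^1*3^2*5^1*43^1*439^1*977^1 = - 1659854610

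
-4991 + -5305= - 10296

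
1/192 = 1/192= 0.01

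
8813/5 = 8813/5 = 1762.60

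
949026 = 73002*13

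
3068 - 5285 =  - 2217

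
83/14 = 83/14 = 5.93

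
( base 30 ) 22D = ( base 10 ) 1873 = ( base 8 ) 3521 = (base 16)751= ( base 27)2FA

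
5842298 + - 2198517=3643781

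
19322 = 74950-55628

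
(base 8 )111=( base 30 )2D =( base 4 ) 1021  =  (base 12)61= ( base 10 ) 73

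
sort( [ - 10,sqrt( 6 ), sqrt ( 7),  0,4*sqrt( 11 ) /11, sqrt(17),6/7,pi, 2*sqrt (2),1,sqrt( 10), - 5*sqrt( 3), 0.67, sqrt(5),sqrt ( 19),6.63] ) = [-10,-5*sqrt( 3 ),0,0.67,6/7, 1 , 4*sqrt( 11)/11, sqrt( 5),sqrt(6 ), sqrt( 7 ),2*sqrt ( 2),pi , sqrt(10), sqrt(17), sqrt( 19),6.63 ]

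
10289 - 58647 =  - 48358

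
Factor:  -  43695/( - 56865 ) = 3^1*17^( - 1)*223^( - 1)*971^1 = 2913/3791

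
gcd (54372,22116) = 12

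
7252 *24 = 174048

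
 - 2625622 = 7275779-9901401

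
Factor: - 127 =-127^1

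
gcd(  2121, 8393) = 7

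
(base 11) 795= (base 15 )436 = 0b1110110111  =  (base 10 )951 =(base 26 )1AF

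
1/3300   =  1/3300 = 0.00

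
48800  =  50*976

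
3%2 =1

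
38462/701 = 54 + 608/701=54.87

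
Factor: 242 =2^1*11^2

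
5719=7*817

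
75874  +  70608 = 146482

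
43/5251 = 43/5251 = 0.01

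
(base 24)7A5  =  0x10B5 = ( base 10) 4277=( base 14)17B7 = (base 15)1402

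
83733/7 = 83733/7  =  11961.86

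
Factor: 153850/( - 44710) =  - 905/263 =- 5^1 * 181^1* 263^( - 1) 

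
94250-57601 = 36649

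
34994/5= 34994/5 = 6998.80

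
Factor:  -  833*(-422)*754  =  265050604 = 2^2*7^2*13^1*17^1*29^1*211^1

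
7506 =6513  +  993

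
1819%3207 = 1819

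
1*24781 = 24781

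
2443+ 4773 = 7216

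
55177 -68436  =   - 13259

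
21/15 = 7/5= 1.40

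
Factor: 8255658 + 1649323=9904981 = 967^1 * 10243^1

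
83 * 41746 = 3464918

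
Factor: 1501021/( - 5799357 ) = - 3^(-4)*71597^(  -  1)*1501021^1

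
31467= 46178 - 14711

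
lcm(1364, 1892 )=58652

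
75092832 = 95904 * 783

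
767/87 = 8 + 71/87 = 8.82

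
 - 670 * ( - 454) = 304180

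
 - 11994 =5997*(-2)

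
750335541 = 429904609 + 320430932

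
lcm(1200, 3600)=3600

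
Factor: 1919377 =1919377^1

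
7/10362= 7/10362 = 0.00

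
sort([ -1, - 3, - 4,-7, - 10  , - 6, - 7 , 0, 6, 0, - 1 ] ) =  [ - 10, - 7 , - 7, - 6, - 4 , -3,-1, -1 , 0,0, 6 ] 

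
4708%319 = 242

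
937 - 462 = 475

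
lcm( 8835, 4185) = 79515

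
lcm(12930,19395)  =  38790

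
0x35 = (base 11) 49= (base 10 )53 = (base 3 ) 1222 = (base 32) 1L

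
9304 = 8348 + 956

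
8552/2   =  4276 = 4276.00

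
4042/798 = 5 + 26/399 = 5.07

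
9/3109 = 9/3109 = 0.00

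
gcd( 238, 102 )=34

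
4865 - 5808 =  - 943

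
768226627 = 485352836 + 282873791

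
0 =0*3262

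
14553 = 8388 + 6165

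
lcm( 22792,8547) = 68376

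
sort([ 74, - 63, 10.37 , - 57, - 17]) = [ - 63, - 57, - 17, 10.37, 74 ]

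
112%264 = 112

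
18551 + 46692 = 65243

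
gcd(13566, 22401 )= 57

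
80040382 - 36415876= 43624506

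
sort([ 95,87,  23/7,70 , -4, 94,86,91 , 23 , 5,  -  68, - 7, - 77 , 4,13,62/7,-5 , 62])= [ - 77,-68, - 7,-5,-4 , 23/7,4,5,62/7, 13,23,62,70,86,87,91,94,95] 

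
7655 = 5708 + 1947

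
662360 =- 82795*( - 8)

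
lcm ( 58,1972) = 1972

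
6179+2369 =8548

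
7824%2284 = 972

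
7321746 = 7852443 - 530697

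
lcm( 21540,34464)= 172320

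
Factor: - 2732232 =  - 2^3*3^1*113843^1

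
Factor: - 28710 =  - 2^1*3^2 * 5^1 * 11^1*29^1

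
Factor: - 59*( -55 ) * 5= 16225= 5^2*11^1 * 59^1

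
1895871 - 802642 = 1093229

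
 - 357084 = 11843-368927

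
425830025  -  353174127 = 72655898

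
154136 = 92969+61167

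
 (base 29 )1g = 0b101101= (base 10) 45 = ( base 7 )63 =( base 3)1200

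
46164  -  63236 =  - 17072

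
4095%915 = 435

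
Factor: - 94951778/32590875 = - 2^1*3^(  -  1)*5^( - 3)*19^1*233^(-1)*373^( - 1)*2498731^1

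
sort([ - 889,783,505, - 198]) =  [ - 889,- 198, 505,  783]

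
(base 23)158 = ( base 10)652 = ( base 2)1010001100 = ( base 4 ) 22030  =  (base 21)1a1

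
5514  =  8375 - 2861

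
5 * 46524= 232620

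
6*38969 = 233814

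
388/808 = 97/202 = 0.48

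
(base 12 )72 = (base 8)126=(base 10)86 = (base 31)2O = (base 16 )56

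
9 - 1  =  8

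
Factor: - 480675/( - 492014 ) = 975/998 = 2^( - 1 )*3^1*5^2*13^1* 499^( - 1 )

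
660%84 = 72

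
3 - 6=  - 3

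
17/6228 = 17/6228  =  0.00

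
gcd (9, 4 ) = 1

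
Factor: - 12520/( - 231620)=2/37=2^1*37^ ( - 1) 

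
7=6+1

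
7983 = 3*2661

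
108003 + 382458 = 490461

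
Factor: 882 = 2^1 * 3^2 * 7^2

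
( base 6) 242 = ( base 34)2U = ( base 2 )1100010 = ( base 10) 98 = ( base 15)68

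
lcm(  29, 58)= 58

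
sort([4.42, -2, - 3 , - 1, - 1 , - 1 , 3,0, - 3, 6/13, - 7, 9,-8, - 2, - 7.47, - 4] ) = [-8, - 7.47, - 7, - 4 ,  -  3, - 3,-2, - 2, - 1, - 1, - 1, 0,6/13,  3,4.42, 9]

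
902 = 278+624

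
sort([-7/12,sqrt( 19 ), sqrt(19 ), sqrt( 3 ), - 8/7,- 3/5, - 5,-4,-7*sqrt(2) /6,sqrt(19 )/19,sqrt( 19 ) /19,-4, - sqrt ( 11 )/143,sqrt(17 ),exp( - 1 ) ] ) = [ - 5,  -  4, - 4, - 7*sqrt(2 )/6, - 8/7, - 3/5,-7/12, -sqrt( 11 ) /143,sqrt(19)/19,sqrt(19) /19,exp(- 1 ), sqrt( 3 ),sqrt(17 ),sqrt(19 ),sqrt( 19) ] 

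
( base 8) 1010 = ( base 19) 187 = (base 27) J7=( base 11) 433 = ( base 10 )520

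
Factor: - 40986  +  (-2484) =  - 43470 =- 2^1*3^3*5^1*7^1* 23^1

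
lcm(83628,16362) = 752652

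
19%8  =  3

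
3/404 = 3/404  =  0.01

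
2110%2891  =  2110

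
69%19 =12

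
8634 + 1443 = 10077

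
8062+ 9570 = 17632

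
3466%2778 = 688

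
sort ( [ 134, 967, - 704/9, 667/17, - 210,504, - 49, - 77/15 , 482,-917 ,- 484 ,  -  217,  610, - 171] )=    [ - 917,  -  484,-217, - 210, - 171, - 704/9 , - 49, - 77/15,667/17, 134 , 482,  504, 610, 967] 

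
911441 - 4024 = 907417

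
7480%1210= 220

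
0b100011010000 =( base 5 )33011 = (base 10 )2256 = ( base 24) 3m0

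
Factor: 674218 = 2^1*277^1*1217^1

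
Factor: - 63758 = - 2^1*71^1*449^1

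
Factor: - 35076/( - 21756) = 79/49 = 7^ ( - 2)*79^1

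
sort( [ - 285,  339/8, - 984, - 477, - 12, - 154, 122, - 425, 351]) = [ - 984, - 477 , -425, - 285,  -  154,-12, 339/8, 122, 351] 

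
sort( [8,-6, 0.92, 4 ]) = [ - 6,0.92, 4, 8]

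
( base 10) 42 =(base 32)1a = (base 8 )52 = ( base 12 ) 36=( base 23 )1J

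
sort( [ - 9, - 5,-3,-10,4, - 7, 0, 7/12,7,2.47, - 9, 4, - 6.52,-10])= [  -  10, - 10, -9,- 9, - 7,-6.52, - 5, - 3,0, 7/12  ,  2.47,4,4,7]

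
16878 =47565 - 30687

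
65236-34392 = 30844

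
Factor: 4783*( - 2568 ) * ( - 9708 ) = 119240878752 = 2^5*3^2 * 107^1*809^1*4783^1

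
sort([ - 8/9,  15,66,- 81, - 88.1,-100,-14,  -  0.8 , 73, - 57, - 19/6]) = [ - 100,-88.1,  -  81,- 57,-14, - 19/6,-8/9, -0.8,15,66, 73]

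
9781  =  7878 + 1903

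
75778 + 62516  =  138294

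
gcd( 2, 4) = 2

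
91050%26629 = 11163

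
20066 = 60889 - 40823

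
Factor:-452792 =-2^3*56599^1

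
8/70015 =8/70015 = 0.00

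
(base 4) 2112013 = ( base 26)E5D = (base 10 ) 9607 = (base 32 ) 9C7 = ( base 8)22607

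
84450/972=14075/162  =  86.88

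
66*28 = 1848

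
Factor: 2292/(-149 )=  - 2^2 * 3^1*149^( - 1) * 191^1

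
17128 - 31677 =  - 14549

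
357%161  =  35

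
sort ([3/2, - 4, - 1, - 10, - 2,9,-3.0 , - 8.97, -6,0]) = [ - 10, - 8.97, - 6,  -  4, - 3.0,  -  2, - 1,  0,3/2, 9]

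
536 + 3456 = 3992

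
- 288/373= -288/373= - 0.77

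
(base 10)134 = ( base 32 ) 46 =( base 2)10000110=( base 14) 98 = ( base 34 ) 3w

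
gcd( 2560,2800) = 80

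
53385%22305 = 8775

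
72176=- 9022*( - 8) 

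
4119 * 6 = 24714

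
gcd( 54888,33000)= 24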